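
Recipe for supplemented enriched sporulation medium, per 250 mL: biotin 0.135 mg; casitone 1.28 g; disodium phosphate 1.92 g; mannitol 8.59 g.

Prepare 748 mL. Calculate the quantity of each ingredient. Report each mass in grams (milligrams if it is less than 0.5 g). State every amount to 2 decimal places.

biotin 0.40 mg; casitone 3.83 g; disodium phosphate 5.74 g; mannitol 25.70 g

Ratio of target to recipe volume: 748 / 250 = 2.992.
biotin: 0.135 mg × (748 mL / 250 mL) = 0.40 mg
casitone: 1.28 g × (748 mL / 250 mL) = 3.83 g
disodium phosphate: 1.92 g × (748 mL / 250 mL) = 5.74 g
mannitol: 8.59 g × (748 mL / 250 mL) = 25.70 g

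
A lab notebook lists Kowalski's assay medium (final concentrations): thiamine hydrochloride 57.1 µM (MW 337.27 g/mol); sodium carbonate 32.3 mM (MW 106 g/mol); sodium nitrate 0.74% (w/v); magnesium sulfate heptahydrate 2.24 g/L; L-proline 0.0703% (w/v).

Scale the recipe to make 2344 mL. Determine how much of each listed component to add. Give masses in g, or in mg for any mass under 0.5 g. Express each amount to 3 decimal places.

thiamine hydrochloride 45.141 mg; sodium carbonate 8.025 g; sodium nitrate 17.346 g; magnesium sulfate heptahydrate 5.251 g; L-proline 1.648 g

Working volume: 2344 mL = 2.344 L.
thiamine hydrochloride: 57.1 µmol/L × 337.27 g/mol × 2.344 L ÷ 1000 = 45.141 mg
sodium carbonate: 32.3 mmol/L × 106 g/mol × 2.344 L ÷ 1000 = 8.025 g
sodium nitrate: 0.74% w/v = 7.4 g/L → 7.4 × 2.344 L = 17.346 g
magnesium sulfate heptahydrate: 2.24 g/L × 2.344 L = 5.251 g
L-proline: 0.0703% w/v = 0.703 g/L → 0.703 × 2.344 L = 1.648 g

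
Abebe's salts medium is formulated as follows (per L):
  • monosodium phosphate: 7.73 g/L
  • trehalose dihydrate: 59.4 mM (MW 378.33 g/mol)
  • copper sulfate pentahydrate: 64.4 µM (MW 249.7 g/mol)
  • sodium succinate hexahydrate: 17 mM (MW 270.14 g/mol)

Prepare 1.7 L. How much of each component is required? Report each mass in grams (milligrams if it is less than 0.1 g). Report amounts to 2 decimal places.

Scale factor relative to 1 L: 1.7.
monosodium phosphate: 7.73 g/L × 1.7 L = 13.14 g
trehalose dihydrate: 59.4 mmol/L × 378.33 g/mol × 1.7 L ÷ 1000 = 38.20 g
copper sulfate pentahydrate: 64.4 µmol/L × 249.7 g/mol × 1.7 L ÷ 1000 = 27.34 mg
sodium succinate hexahydrate: 17 mmol/L × 270.14 g/mol × 1.7 L ÷ 1000 = 7.81 g

monosodium phosphate 13.14 g; trehalose dihydrate 38.20 g; copper sulfate pentahydrate 27.34 mg; sodium succinate hexahydrate 7.81 g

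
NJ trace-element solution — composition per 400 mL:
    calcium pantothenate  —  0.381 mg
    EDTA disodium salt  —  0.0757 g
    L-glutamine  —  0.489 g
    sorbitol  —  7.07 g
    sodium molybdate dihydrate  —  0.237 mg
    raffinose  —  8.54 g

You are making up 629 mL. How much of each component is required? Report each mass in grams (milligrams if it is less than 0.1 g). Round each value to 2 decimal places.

calcium pantothenate 0.60 mg; EDTA disodium salt 0.12 g; L-glutamine 0.77 g; sorbitol 11.12 g; sodium molybdate dihydrate 0.37 mg; raffinose 13.43 g

Scale factor = 629 mL / 400 mL = 1.5725.
calcium pantothenate: 0.381 mg × (629 mL / 400 mL) = 0.60 mg
EDTA disodium salt: 0.0757 g × (629 mL / 400 mL) = 0.12 g
L-glutamine: 0.489 g × (629 mL / 400 mL) = 0.77 g
sorbitol: 7.07 g × (629 mL / 400 mL) = 11.12 g
sodium molybdate dihydrate: 0.237 mg × (629 mL / 400 mL) = 0.37 mg
raffinose: 8.54 g × (629 mL / 400 mL) = 13.43 g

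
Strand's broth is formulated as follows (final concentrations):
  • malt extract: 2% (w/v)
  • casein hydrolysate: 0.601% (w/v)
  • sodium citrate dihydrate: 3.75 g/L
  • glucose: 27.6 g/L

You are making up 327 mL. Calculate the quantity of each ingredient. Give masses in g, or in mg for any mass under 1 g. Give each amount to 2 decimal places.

malt extract 6.54 g; casein hydrolysate 1.97 g; sodium citrate dihydrate 1.23 g; glucose 9.03 g

Scale factor relative to 1 L: 0.327.
malt extract: 2% w/v = 20 g/L → 20 × 0.327 L = 6.54 g
casein hydrolysate: 0.601 g per 100 mL × 327 mL ÷ 100 = 1.97 g
sodium citrate dihydrate: 3.75 g/L × 0.327 L = 1.23 g
glucose: 27.6 g/L × 0.327 L = 9.03 g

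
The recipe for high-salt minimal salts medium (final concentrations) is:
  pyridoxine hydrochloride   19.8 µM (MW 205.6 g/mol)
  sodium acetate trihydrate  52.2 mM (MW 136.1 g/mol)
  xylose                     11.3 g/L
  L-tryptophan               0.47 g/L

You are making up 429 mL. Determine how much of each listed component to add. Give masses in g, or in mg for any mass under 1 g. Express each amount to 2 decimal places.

pyridoxine hydrochloride 1.75 mg; sodium acetate trihydrate 3.05 g; xylose 4.85 g; L-tryptophan 201.63 mg

Scale factor relative to 1 L: 0.429.
pyridoxine hydrochloride: 19.8 µmol/L × 205.6 g/mol × 0.429 L ÷ 1000 = 1.75 mg
sodium acetate trihydrate: 52.2 mmol/L × 136.1 g/mol × 0.429 L ÷ 1000 = 3.05 g
xylose: 11.3 g/L × 0.429 L = 4.85 g
L-tryptophan: 0.47 g/L × 0.429 L = 0.20163 g = 201.63 mg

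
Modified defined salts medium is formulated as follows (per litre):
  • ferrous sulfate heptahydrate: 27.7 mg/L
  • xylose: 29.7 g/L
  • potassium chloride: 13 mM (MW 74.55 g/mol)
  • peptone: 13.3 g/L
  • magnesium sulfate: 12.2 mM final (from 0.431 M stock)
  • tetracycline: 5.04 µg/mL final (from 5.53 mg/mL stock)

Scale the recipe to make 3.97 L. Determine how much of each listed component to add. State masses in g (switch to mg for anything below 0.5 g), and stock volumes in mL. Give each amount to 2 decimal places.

ferrous sulfate heptahydrate 109.97 mg; xylose 117.91 g; potassium chloride 3.85 g; peptone 52.80 g; magnesium sulfate 112.38 mL; tetracycline 3.62 mL

Working volume: 3.97 L.
ferrous sulfate heptahydrate: 27.7 mg/L × 3.97 L = 109.97 mg
xylose: 29.7 g/L × 3.97 L = 117.91 g
potassium chloride: 13 mmol/L × 74.55 g/mol × 3.97 L ÷ 1000 = 3.85 g
peptone: 13.3 g/L × 3.97 L = 52.80 g
magnesium sulfate: C1V1 = C2V2 → 12.2 mM × 3970 mL ÷ 431 mM = 112.38 mL
tetracycline: C1V1 = C2V2 → 5.04 µg/mL × 3970 mL ÷ 5530 µg/mL = 3.62 mL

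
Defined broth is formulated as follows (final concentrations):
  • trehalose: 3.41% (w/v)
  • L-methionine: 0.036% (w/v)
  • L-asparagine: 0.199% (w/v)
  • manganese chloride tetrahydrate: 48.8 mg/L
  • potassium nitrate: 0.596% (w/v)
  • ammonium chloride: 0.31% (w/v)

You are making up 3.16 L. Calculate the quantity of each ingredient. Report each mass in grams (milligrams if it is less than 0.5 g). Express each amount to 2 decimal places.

Working volume: 3.16 L.
trehalose: 3.41% w/v = 34.1 g/L → 34.1 × 3.16 L = 107.76 g
L-methionine: 0.036 g per 100 mL × 3160 mL ÷ 100 = 1.14 g
L-asparagine: 0.199% w/v = 1.99 g/L → 1.99 × 3.16 L = 6.29 g
manganese chloride tetrahydrate: 48.8 mg/L × 3.16 L = 154.21 mg
potassium nitrate: 0.596% w/v = 5.96 g/L → 5.96 × 3.16 L = 18.83 g
ammonium chloride: 0.31 g per 100 mL × 3160 mL ÷ 100 = 9.80 g

trehalose 107.76 g; L-methionine 1.14 g; L-asparagine 6.29 g; manganese chloride tetrahydrate 154.21 mg; potassium nitrate 18.83 g; ammonium chloride 9.80 g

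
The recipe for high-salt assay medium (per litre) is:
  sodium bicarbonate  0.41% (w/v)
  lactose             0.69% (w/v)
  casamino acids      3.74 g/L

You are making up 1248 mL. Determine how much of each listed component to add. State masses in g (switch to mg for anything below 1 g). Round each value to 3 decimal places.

sodium bicarbonate 5.117 g; lactose 8.611 g; casamino acids 4.668 g

Target volume = 1248 mL = 1.248 L.
sodium bicarbonate: 0.41% w/v = 4.1 g/L → 4.1 × 1.248 L = 5.117 g
lactose: 0.69% w/v = 6.9 g/L → 6.9 × 1.248 L = 8.611 g
casamino acids: 3.74 g/L × 1.248 L = 4.668 g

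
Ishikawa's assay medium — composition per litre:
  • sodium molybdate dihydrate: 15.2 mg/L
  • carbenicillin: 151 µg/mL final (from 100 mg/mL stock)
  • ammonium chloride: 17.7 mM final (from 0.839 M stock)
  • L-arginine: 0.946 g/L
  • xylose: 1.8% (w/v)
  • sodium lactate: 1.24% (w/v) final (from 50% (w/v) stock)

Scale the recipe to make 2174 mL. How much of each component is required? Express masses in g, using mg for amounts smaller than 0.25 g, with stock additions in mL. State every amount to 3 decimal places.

Scale factor relative to 1 L: 2.174.
sodium molybdate dihydrate: 15.2 mg/L × 2.174 L = 33.045 mg
carbenicillin: V = C2·V2/C1 = 151 µg/mL × 2174 mL ÷ 100000 µg/mL = 3.283 mL
ammonium chloride: C1V1 = C2V2 → 17.7 mM × 2174 mL ÷ 839 mM = 45.864 mL
L-arginine: 0.946 g/L × 2.174 L = 2.057 g
xylose: 1.8 g per 100 mL × 2174 mL ÷ 100 = 39.132 g
sodium lactate: dilute stock: 1.24% ÷ 50% × 2174 mL = 53.915 mL

sodium molybdate dihydrate 33.045 mg; carbenicillin 3.283 mL; ammonium chloride 45.864 mL; L-arginine 2.057 g; xylose 39.132 g; sodium lactate 53.915 mL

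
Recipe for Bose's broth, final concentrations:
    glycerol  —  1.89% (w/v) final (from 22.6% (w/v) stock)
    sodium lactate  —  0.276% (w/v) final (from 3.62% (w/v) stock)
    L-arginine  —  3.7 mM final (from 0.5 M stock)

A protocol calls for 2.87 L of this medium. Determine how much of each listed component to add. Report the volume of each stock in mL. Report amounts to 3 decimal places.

glycerol 240.013 mL; sodium lactate 218.818 mL; L-arginine 21.238 mL

Scale factor relative to 1 L: 2.87.
glycerol: dilute stock: 1.89% ÷ 22.6% × 2870 mL = 240.013 mL
sodium lactate: dilute stock: 0.276% ÷ 3.62% × 2870 mL = 218.818 mL
L-arginine: C1V1 = C2V2 → 3.7 mM × 2870 mL ÷ 500 mM = 21.238 mL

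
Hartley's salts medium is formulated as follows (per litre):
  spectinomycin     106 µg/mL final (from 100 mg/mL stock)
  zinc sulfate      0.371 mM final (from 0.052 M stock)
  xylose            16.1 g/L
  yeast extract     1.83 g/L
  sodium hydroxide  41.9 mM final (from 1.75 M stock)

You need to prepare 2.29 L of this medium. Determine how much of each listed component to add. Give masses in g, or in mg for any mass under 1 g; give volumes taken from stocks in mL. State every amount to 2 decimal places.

Working volume: 2.29 L.
spectinomycin: C1V1 = C2V2 → 106 µg/mL × 2290 mL ÷ 100000 µg/mL = 2.43 mL
zinc sulfate: V = C2·V2/C1 = 0.371 mM × 2290 mL ÷ 52 mM = 16.34 mL
xylose: 16.1 g/L × 2.29 L = 36.87 g
yeast extract: 1.83 g/L × 2.29 L = 4.19 g
sodium hydroxide: V = C2·V2/C1 = 41.9 mM × 2290 mL ÷ 1750 mM = 54.83 mL

spectinomycin 2.43 mL; zinc sulfate 16.34 mL; xylose 36.87 g; yeast extract 4.19 g; sodium hydroxide 54.83 mL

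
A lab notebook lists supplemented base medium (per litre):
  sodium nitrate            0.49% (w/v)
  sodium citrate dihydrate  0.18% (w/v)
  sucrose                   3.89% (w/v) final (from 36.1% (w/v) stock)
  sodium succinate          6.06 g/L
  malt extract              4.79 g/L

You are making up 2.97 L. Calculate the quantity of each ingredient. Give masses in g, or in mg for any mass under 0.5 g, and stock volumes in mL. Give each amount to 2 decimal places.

sodium nitrate 14.55 g; sodium citrate dihydrate 5.35 g; sucrose 320.04 mL; sodium succinate 18.00 g; malt extract 14.23 g

Scale factor relative to 1 L: 2.97.
sodium nitrate: 0.49 g per 100 mL × 2970 mL ÷ 100 = 14.55 g
sodium citrate dihydrate: 0.18% w/v = 1.8 g/L → 1.8 × 2.97 L = 5.35 g
sucrose: dilute stock: 3.89% ÷ 36.1% × 2970 mL = 320.04 mL
sodium succinate: 6.06 g/L × 2.97 L = 18.00 g
malt extract: 4.79 g/L × 2.97 L = 14.23 g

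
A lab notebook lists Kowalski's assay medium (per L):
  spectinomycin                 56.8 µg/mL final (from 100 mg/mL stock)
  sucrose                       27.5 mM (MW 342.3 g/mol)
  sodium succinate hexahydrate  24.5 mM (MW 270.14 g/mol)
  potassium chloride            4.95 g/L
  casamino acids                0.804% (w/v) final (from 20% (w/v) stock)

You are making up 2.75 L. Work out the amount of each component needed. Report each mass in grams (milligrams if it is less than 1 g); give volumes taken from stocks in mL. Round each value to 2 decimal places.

spectinomycin 1.56 mL; sucrose 25.89 g; sodium succinate hexahydrate 18.20 g; potassium chloride 13.61 g; casamino acids 110.55 mL

Scale factor relative to 1 L: 2.75.
spectinomycin: dilute stock: 56.8 µg/mL × 2750 mL ÷ 100000 µg/mL = 1.56 mL
sucrose: 27.5 mmol/L × 342.3 g/mol × 2.75 L ÷ 1000 = 25.89 g
sodium succinate hexahydrate: 24.5 mmol/L × 270.14 g/mol × 2.75 L ÷ 1000 = 18.20 g
potassium chloride: 4.95 g/L × 2.75 L = 13.61 g
casamino acids: V = C2·V2/C1 = 0.804% ÷ 20% × 2750 mL = 110.55 mL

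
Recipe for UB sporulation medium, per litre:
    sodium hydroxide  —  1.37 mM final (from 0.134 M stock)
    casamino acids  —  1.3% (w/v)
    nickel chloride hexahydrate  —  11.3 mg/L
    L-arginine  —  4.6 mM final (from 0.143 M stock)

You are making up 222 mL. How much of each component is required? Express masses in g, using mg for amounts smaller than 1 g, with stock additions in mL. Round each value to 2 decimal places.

Working volume: 222 mL = 0.222 L.
sodium hydroxide: dilute stock: 1.37 mM × 222 mL ÷ 134 mM = 2.27 mL
casamino acids: 1.3 g per 100 mL × 222 mL ÷ 100 = 2.89 g
nickel chloride hexahydrate: 11.3 mg/L × 0.222 L = 2.51 mg
L-arginine: dilute stock: 4.6 mM × 222 mL ÷ 143 mM = 7.14 mL

sodium hydroxide 2.27 mL; casamino acids 2.89 g; nickel chloride hexahydrate 2.51 mg; L-arginine 7.14 mL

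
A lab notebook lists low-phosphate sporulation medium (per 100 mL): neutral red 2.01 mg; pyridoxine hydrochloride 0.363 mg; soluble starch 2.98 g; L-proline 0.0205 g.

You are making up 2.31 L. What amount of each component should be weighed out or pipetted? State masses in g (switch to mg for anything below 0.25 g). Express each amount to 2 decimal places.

Scale factor = 2310 mL / 100 mL = 23.1.
neutral red: 2.01 mg × (2310 mL / 100 mL) = 46.43 mg
pyridoxine hydrochloride: 0.363 mg × (2310 mL / 100 mL) = 8.39 mg
soluble starch: 2.98 g × (2310 mL / 100 mL) = 68.84 g
L-proline: 0.0205 g × (2310 mL / 100 mL) = 0.47 g

neutral red 46.43 mg; pyridoxine hydrochloride 8.39 mg; soluble starch 68.84 g; L-proline 0.47 g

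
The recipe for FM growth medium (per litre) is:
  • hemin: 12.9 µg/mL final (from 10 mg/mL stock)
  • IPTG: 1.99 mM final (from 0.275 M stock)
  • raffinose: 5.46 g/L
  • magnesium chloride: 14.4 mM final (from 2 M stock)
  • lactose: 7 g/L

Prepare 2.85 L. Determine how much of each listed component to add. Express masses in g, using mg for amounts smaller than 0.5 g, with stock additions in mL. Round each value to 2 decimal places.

hemin 3.68 mL; IPTG 20.62 mL; raffinose 15.56 g; magnesium chloride 20.52 mL; lactose 19.95 g

Working volume: 2.85 L.
hemin: V = C2·V2/C1 = 12.9 µg/mL × 2850 mL ÷ 10000 µg/mL = 3.68 mL
IPTG: V = C2·V2/C1 = 1.99 mM × 2850 mL ÷ 275 mM = 20.62 mL
raffinose: 5.46 g/L × 2.85 L = 15.56 g
magnesium chloride: V = C2·V2/C1 = 14.4 mM × 2850 mL ÷ 2000 mM = 20.52 mL
lactose: 7 g/L × 2.85 L = 19.95 g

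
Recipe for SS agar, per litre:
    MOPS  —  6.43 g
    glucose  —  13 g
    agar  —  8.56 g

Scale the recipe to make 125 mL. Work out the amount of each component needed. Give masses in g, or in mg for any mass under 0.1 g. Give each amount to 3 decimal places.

MOPS 0.804 g; glucose 1.625 g; agar 1.070 g

Scale factor = 125 mL / 1000 mL = 0.125.
MOPS: 6.43 g × (125 mL / 1000 mL) = 0.804 g
glucose: 13 g × (125 mL / 1000 mL) = 1.625 g
agar: 8.56 g × (125 mL / 1000 mL) = 1.070 g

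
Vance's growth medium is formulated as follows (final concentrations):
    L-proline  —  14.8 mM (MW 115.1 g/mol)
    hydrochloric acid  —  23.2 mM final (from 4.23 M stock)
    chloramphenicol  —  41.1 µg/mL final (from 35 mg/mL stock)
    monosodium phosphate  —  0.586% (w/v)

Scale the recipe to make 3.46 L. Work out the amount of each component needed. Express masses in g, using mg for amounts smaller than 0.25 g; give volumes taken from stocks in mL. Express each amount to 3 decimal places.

L-proline 5.894 g; hydrochloric acid 18.977 mL; chloramphenicol 4.063 mL; monosodium phosphate 20.276 g

Scale factor relative to 1 L: 3.46.
L-proline: 14.8 mmol/L × 115.1 g/mol × 3.46 L ÷ 1000 = 5.894 g
hydrochloric acid: C1V1 = C2V2 → 23.2 mM × 3460 mL ÷ 4230 mM = 18.977 mL
chloramphenicol: C1V1 = C2V2 → 41.1 µg/mL × 3460 mL ÷ 35000 µg/mL = 4.063 mL
monosodium phosphate: 0.586 g per 100 mL × 3460 mL ÷ 100 = 20.276 g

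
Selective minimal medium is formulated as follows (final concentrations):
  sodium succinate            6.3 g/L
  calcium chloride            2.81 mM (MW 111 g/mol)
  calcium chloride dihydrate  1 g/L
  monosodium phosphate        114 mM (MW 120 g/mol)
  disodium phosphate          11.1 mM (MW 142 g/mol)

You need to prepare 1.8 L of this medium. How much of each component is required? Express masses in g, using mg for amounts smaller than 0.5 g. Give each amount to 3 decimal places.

Working volume: 1.8 L.
sodium succinate: 6.3 g/L × 1.8 L = 11.340 g
calcium chloride: 2.81 mmol/L × 111 g/mol × 1.8 L ÷ 1000 = 0.561 g
calcium chloride dihydrate: 1 g/L × 1.8 L = 1.800 g
monosodium phosphate: 114 mmol/L × 120 g/mol × 1.8 L ÷ 1000 = 24.624 g
disodium phosphate: 11.1 mmol/L × 142 g/mol × 1.8 L ÷ 1000 = 2.837 g

sodium succinate 11.340 g; calcium chloride 0.561 g; calcium chloride dihydrate 1.800 g; monosodium phosphate 24.624 g; disodium phosphate 2.837 g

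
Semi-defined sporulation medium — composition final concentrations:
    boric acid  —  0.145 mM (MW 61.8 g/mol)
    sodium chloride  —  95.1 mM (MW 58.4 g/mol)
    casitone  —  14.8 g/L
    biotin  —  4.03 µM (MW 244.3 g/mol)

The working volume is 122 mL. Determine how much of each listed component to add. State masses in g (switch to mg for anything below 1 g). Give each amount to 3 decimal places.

Target volume = 122 mL = 0.122 L.
boric acid: 0.145 mmol/L × 61.8 mg/mmol × 0.122 L = 1.093 mg
sodium chloride: 95.1 mmol/L × 58.4 mg/mmol × 0.122 L = 677.568 mg
casitone: 14.8 g/L × 0.122 L = 1.806 g
biotin: 4.03 µmol/L × 244.3 g/mol × 0.122 L ÷ 1000 = 0.120 mg

boric acid 1.093 mg; sodium chloride 677.568 mg; casitone 1.806 g; biotin 0.120 mg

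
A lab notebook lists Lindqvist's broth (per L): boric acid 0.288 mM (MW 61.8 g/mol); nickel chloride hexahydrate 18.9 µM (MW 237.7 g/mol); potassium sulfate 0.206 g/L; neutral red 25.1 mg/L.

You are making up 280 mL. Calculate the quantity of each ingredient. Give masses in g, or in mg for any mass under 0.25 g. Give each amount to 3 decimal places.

Working volume: 280 mL = 0.28 L.
boric acid: 0.288 mmol/L × 61.8 mg/mmol × 0.28 L = 4.984 mg
nickel chloride hexahydrate: 18.9 µmol/L × 237.7 g/mol × 0.28 L ÷ 1000 = 1.258 mg
potassium sulfate: 0.206 g/L × 0.28 L = 0.05768 g = 57.680 mg
neutral red: 25.1 mg/L × 0.28 L = 7.028 mg

boric acid 4.984 mg; nickel chloride hexahydrate 1.258 mg; potassium sulfate 57.680 mg; neutral red 7.028 mg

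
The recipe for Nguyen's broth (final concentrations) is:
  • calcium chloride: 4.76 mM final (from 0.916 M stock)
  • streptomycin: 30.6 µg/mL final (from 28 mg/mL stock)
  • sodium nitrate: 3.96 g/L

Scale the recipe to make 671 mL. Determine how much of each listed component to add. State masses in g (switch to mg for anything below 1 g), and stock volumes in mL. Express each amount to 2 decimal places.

calcium chloride 3.49 mL; streptomycin 0.73 mL; sodium nitrate 2.66 g

Working volume: 671 mL = 0.671 L.
calcium chloride: dilute stock: 4.76 mM × 671 mL ÷ 916 mM = 3.49 mL
streptomycin: V = C2·V2/C1 = 30.6 µg/mL × 671 mL ÷ 28000 µg/mL = 0.73 mL
sodium nitrate: 3.96 g/L × 0.671 L = 2.66 g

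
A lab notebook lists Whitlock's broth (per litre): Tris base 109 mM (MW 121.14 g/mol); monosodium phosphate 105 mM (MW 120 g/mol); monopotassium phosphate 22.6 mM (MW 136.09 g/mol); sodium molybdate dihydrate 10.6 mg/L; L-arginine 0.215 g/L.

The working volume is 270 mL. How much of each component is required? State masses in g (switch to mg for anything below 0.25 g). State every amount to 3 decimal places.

Scale factor relative to 1 L: 0.27.
Tris base: 109 mmol/L × 121.14 g/mol × 0.27 L ÷ 1000 = 3.565 g
monosodium phosphate: 105 mmol/L × 120 g/mol × 0.27 L ÷ 1000 = 3.402 g
monopotassium phosphate: 22.6 mmol/L × 136.09 g/mol × 0.27 L ÷ 1000 = 0.830 g
sodium molybdate dihydrate: 10.6 mg/L × 0.27 L = 2.862 mg
L-arginine: 0.215 g/L × 0.27 L = 0.05805 g = 58.050 mg

Tris base 3.565 g; monosodium phosphate 3.402 g; monopotassium phosphate 0.830 g; sodium molybdate dihydrate 2.862 mg; L-arginine 58.050 mg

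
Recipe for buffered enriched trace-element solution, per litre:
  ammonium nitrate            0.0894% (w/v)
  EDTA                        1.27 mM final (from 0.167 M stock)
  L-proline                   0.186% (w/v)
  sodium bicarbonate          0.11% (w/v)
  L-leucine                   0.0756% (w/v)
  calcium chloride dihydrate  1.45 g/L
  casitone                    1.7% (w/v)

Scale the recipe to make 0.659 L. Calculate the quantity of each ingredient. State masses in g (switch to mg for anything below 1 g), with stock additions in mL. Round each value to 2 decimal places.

Working volume: 0.659 L.
ammonium nitrate: 0.0894 g per 100 mL × 659 mL ÷ 100 = 0.589146 g = 589.15 mg
EDTA: C1V1 = C2V2 → 1.27 mM × 659 mL ÷ 167 mM = 5.01 mL
L-proline: 0.186 g per 100 mL × 659 mL ÷ 100 = 1.23 g
sodium bicarbonate: 0.11 g per 100 mL × 659 mL ÷ 100 = 0.7249 g = 724.90 mg
L-leucine: 0.0756 g per 100 mL × 659 mL ÷ 100 = 0.498204 g = 498.20 mg
calcium chloride dihydrate: 1.45 g/L × 0.659 L = 0.95555 g = 955.55 mg
casitone: 1.7% w/v = 17 g/L → 17 × 0.659 L = 11.20 g

ammonium nitrate 589.15 mg; EDTA 5.01 mL; L-proline 1.23 g; sodium bicarbonate 724.90 mg; L-leucine 498.20 mg; calcium chloride dihydrate 955.55 mg; casitone 11.20 g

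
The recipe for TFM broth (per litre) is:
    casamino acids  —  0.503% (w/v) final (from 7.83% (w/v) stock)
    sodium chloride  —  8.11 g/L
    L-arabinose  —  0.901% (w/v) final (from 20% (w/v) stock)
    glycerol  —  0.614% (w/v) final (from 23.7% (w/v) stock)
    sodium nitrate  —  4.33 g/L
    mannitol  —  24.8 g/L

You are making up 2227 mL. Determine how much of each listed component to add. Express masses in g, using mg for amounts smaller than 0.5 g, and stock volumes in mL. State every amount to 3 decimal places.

casamino acids 143.063 mL; sodium chloride 18.061 g; L-arabinose 100.326 mL; glycerol 57.695 mL; sodium nitrate 9.643 g; mannitol 55.230 g

Target volume = 2227 mL = 2.227 L.
casamino acids: C1V1 = C2V2 → 0.503% ÷ 7.83% × 2227 mL = 143.063 mL
sodium chloride: 8.11 g/L × 2.227 L = 18.061 g
L-arabinose: dilute stock: 0.901% ÷ 20% × 2227 mL = 100.326 mL
glycerol: V = C2·V2/C1 = 0.614% ÷ 23.7% × 2227 mL = 57.695 mL
sodium nitrate: 4.33 g/L × 2.227 L = 9.643 g
mannitol: 24.8 g/L × 2.227 L = 55.230 g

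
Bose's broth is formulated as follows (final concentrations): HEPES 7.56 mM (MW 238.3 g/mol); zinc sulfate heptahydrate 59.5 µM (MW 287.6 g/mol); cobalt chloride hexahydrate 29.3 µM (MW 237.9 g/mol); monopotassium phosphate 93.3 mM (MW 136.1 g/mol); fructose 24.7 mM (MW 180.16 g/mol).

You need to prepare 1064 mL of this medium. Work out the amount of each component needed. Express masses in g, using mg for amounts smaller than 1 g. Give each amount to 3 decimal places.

HEPES 1.917 g; zinc sulfate heptahydrate 18.207 mg; cobalt chloride hexahydrate 7.417 mg; monopotassium phosphate 13.511 g; fructose 4.735 g

Scale factor relative to 1 L: 1.064.
HEPES: 7.56 mmol/L × 238.3 g/mol × 1.064 L ÷ 1000 = 1.917 g
zinc sulfate heptahydrate: 59.5 µmol/L × 287.6 g/mol × 1.064 L ÷ 1000 = 18.207 mg
cobalt chloride hexahydrate: 29.3 µmol/L × 237.9 g/mol × 1.064 L ÷ 1000 = 7.417 mg
monopotassium phosphate: 93.3 mmol/L × 136.1 g/mol × 1.064 L ÷ 1000 = 13.511 g
fructose: 24.7 mmol/L × 180.16 g/mol × 1.064 L ÷ 1000 = 4.735 g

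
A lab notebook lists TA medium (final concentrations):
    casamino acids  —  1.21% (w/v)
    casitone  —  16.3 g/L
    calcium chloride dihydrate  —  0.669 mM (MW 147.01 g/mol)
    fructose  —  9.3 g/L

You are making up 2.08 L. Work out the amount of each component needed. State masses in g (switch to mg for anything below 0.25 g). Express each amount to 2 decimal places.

casamino acids 25.17 g; casitone 33.90 g; calcium chloride dihydrate 204.57 mg; fructose 19.34 g

Working volume: 2.08 L.
casamino acids: 1.21 g per 100 mL × 2080 mL ÷ 100 = 25.17 g
casitone: 16.3 g/L × 2.08 L = 33.90 g
calcium chloride dihydrate: 0.669 mmol/L × 147.01 mg/mmol × 2.08 L = 204.57 mg
fructose: 9.3 g/L × 2.08 L = 19.34 g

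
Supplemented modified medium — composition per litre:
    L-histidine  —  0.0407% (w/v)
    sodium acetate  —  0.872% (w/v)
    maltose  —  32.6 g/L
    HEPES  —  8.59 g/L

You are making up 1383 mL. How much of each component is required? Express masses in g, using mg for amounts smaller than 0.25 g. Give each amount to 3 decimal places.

Target volume = 1383 mL = 1.383 L.
L-histidine: 0.0407 g per 100 mL × 1383 mL ÷ 100 = 0.563 g
sodium acetate: 0.872 g per 100 mL × 1383 mL ÷ 100 = 12.060 g
maltose: 32.6 g/L × 1.383 L = 45.086 g
HEPES: 8.59 g/L × 1.383 L = 11.880 g

L-histidine 0.563 g; sodium acetate 12.060 g; maltose 45.086 g; HEPES 11.880 g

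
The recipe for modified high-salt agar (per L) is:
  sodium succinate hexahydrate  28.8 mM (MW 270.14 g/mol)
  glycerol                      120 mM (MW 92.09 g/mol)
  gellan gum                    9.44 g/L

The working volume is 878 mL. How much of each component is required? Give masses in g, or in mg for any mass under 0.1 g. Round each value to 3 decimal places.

sodium succinate hexahydrate 6.831 g; glycerol 9.703 g; gellan gum 8.288 g

Scale factor relative to 1 L: 0.878.
sodium succinate hexahydrate: 28.8 mmol/L × 270.14 g/mol × 0.878 L ÷ 1000 = 6.831 g
glycerol: 120 mmol/L × 92.09 g/mol × 0.878 L ÷ 1000 = 9.703 g
gellan gum: 9.44 g/L × 0.878 L = 8.288 g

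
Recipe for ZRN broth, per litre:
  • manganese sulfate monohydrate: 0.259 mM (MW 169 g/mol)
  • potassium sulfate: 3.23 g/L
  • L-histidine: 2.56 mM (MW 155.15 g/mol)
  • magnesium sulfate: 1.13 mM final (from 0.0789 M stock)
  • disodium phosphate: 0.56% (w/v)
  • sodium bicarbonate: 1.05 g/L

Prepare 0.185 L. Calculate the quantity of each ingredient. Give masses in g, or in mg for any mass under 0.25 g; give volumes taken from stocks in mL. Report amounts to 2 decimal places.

manganese sulfate monohydrate 8.10 mg; potassium sulfate 0.60 g; L-histidine 73.48 mg; magnesium sulfate 2.65 mL; disodium phosphate 1.04 g; sodium bicarbonate 194.25 mg

Working volume: 0.185 L.
manganese sulfate monohydrate: 0.259 mmol/L × 169 mg/mmol × 0.185 L = 8.10 mg
potassium sulfate: 3.23 g/L × 0.185 L = 0.60 g
L-histidine: 2.56 mmol/L × 155.15 mg/mmol × 0.185 L = 73.48 mg
magnesium sulfate: V = C2·V2/C1 = 1.13 mM × 185 mL ÷ 78.9 mM = 2.65 mL
disodium phosphate: 0.56% w/v = 5.6 g/L → 5.6 × 0.185 L = 1.04 g
sodium bicarbonate: 1.05 g/L × 0.185 L = 0.19425 g = 194.25 mg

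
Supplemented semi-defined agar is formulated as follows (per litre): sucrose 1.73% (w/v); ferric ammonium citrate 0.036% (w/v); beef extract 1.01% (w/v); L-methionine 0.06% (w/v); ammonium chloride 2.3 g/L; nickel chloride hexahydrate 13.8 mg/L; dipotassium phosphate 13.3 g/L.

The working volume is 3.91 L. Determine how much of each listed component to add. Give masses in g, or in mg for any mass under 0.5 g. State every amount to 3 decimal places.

sucrose 67.643 g; ferric ammonium citrate 1.408 g; beef extract 39.491 g; L-methionine 2.346 g; ammonium chloride 8.993 g; nickel chloride hexahydrate 53.958 mg; dipotassium phosphate 52.003 g

Scale factor relative to 1 L: 3.91.
sucrose: 1.73% w/v = 17.3 g/L → 17.3 × 3.91 L = 67.643 g
ferric ammonium citrate: 0.036 g per 100 mL × 3910 mL ÷ 100 = 1.408 g
beef extract: 1.01 g per 100 mL × 3910 mL ÷ 100 = 39.491 g
L-methionine: 0.06 g per 100 mL × 3910 mL ÷ 100 = 2.346 g
ammonium chloride: 2.3 g/L × 3.91 L = 8.993 g
nickel chloride hexahydrate: 13.8 mg/L × 3.91 L = 53.958 mg
dipotassium phosphate: 13.3 g/L × 3.91 L = 52.003 g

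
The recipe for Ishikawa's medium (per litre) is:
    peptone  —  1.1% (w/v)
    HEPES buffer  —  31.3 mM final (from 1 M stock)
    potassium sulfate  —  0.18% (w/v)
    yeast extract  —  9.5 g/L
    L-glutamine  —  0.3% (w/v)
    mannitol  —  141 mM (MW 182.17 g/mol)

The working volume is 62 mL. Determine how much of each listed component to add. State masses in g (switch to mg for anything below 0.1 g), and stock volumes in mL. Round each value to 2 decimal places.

peptone 0.68 g; HEPES buffer 1.94 mL; potassium sulfate 0.11 g; yeast extract 0.59 g; L-glutamine 0.19 g; mannitol 1.59 g

Working volume: 62 mL = 0.062 L.
peptone: 1.1 g per 100 mL × 62 mL ÷ 100 = 0.68 g
HEPES buffer: V = C2·V2/C1 = 31.3 mM × 62 mL ÷ 1000 mM = 1.94 mL
potassium sulfate: 0.18 g per 100 mL × 62 mL ÷ 100 = 0.11 g
yeast extract: 9.5 g/L × 0.062 L = 0.59 g
L-glutamine: 0.3% w/v = 3 g/L → 3 × 0.062 L = 0.19 g
mannitol: 141 mmol/L × 182.17 g/mol × 0.062 L ÷ 1000 = 1.59 g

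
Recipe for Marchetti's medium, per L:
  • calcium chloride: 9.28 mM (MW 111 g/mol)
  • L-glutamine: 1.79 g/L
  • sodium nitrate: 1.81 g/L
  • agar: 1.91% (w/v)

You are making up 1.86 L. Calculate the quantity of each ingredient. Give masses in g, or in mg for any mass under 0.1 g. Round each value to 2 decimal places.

Scale factor relative to 1 L: 1.86.
calcium chloride: 9.28 mmol/L × 111 g/mol × 1.86 L ÷ 1000 = 1.92 g
L-glutamine: 1.79 g/L × 1.86 L = 3.33 g
sodium nitrate: 1.81 g/L × 1.86 L = 3.37 g
agar: 1.91 g per 100 mL × 1860 mL ÷ 100 = 35.53 g

calcium chloride 1.92 g; L-glutamine 3.33 g; sodium nitrate 3.37 g; agar 35.53 g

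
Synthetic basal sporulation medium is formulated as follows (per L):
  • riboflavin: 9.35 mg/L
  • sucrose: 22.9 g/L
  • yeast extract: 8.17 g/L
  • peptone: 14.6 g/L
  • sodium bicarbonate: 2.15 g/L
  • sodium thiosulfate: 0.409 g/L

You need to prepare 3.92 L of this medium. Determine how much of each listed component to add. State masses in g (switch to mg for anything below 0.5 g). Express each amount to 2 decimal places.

riboflavin 36.65 mg; sucrose 89.77 g; yeast extract 32.03 g; peptone 57.23 g; sodium bicarbonate 8.43 g; sodium thiosulfate 1.60 g

Working volume: 3.92 L.
riboflavin: 9.35 mg/L × 3.92 L = 36.65 mg
sucrose: 22.9 g/L × 3.92 L = 89.77 g
yeast extract: 8.17 g/L × 3.92 L = 32.03 g
peptone: 14.6 g/L × 3.92 L = 57.23 g
sodium bicarbonate: 2.15 g/L × 3.92 L = 8.43 g
sodium thiosulfate: 0.409 g/L × 3.92 L = 1.60 g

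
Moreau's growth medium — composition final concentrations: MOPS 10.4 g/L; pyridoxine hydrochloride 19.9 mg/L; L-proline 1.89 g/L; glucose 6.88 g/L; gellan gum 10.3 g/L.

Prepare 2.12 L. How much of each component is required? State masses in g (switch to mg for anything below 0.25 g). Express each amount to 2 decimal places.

Scale factor relative to 1 L: 2.12.
MOPS: 10.4 g/L × 2.12 L = 22.05 g
pyridoxine hydrochloride: 19.9 mg/L × 2.12 L = 42.19 mg
L-proline: 1.89 g/L × 2.12 L = 4.01 g
glucose: 6.88 g/L × 2.12 L = 14.59 g
gellan gum: 10.3 g/L × 2.12 L = 21.84 g

MOPS 22.05 g; pyridoxine hydrochloride 42.19 mg; L-proline 4.01 g; glucose 14.59 g; gellan gum 21.84 g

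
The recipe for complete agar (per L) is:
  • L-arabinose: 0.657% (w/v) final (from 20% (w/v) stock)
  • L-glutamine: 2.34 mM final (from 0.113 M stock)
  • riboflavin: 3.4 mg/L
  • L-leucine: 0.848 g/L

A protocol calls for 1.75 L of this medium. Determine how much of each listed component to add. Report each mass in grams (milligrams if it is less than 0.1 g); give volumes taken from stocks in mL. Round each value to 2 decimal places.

Scale factor relative to 1 L: 1.75.
L-arabinose: V = C2·V2/C1 = 0.657% ÷ 20% × 1750 mL = 57.49 mL
L-glutamine: dilute stock: 2.34 mM × 1750 mL ÷ 113 mM = 36.24 mL
riboflavin: 3.4 mg/L × 1.75 L = 5.95 mg
L-leucine: 0.848 g/L × 1.75 L = 1.48 g

L-arabinose 57.49 mL; L-glutamine 36.24 mL; riboflavin 5.95 mg; L-leucine 1.48 g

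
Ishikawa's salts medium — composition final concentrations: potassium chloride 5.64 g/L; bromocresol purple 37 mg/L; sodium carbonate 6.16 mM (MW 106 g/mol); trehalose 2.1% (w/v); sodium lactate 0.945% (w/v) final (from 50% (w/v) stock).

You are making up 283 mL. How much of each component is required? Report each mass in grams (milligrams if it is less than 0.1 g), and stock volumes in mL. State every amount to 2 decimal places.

Scale factor relative to 1 L: 0.283.
potassium chloride: 5.64 g/L × 0.283 L = 1.60 g
bromocresol purple: 37 mg/L × 0.283 L = 10.47 mg
sodium carbonate: 6.16 mmol/L × 106 g/mol × 0.283 L ÷ 1000 = 0.18 g
trehalose: 2.1% w/v = 21 g/L → 21 × 0.283 L = 5.94 g
sodium lactate: C1V1 = C2V2 → 0.945% ÷ 50% × 283 mL = 5.35 mL

potassium chloride 1.60 g; bromocresol purple 10.47 mg; sodium carbonate 0.18 g; trehalose 5.94 g; sodium lactate 5.35 mL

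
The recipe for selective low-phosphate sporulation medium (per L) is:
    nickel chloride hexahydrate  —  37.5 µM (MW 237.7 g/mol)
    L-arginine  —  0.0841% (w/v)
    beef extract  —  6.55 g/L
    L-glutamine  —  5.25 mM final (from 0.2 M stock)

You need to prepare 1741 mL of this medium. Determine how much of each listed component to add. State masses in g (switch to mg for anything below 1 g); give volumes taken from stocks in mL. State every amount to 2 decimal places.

Target volume = 1741 mL = 1.741 L.
nickel chloride hexahydrate: 37.5 µmol/L × 237.7 g/mol × 1.741 L ÷ 1000 = 15.52 mg
L-arginine: 0.0841 g per 100 mL × 1741 mL ÷ 100 = 1.46 g
beef extract: 6.55 g/L × 1.741 L = 11.40 g
L-glutamine: dilute stock: 5.25 mM × 1741 mL ÷ 200 mM = 45.70 mL

nickel chloride hexahydrate 15.52 mg; L-arginine 1.46 g; beef extract 11.40 g; L-glutamine 45.70 mL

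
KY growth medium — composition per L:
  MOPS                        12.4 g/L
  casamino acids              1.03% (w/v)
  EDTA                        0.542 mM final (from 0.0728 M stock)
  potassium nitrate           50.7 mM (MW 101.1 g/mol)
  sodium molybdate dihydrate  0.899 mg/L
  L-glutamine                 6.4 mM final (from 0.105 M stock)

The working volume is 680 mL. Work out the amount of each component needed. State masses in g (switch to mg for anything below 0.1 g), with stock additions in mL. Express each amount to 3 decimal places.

MOPS 8.432 g; casamino acids 7.004 g; EDTA 5.063 mL; potassium nitrate 3.486 g; sodium molybdate dihydrate 0.611 mg; L-glutamine 41.448 mL

Scale factor relative to 1 L: 0.68.
MOPS: 12.4 g/L × 0.68 L = 8.432 g
casamino acids: 1.03% w/v = 10.3 g/L → 10.3 × 0.68 L = 7.004 g
EDTA: V = C2·V2/C1 = 0.542 mM × 680 mL ÷ 72.8 mM = 5.063 mL
potassium nitrate: 50.7 mmol/L × 101.1 g/mol × 0.68 L ÷ 1000 = 3.486 g
sodium molybdate dihydrate: 0.899 mg/L × 0.68 L = 0.611 mg
L-glutamine: dilute stock: 6.4 mM × 680 mL ÷ 105 mM = 41.448 mL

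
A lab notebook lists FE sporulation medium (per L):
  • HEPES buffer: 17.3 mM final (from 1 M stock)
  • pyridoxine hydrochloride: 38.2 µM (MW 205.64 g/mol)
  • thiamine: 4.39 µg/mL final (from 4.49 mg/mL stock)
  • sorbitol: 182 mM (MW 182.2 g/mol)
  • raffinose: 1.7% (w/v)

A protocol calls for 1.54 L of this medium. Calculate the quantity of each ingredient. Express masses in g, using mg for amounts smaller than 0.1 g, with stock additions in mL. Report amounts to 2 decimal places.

Scale factor relative to 1 L: 1.54.
HEPES buffer: V = C2·V2/C1 = 17.3 mM × 1540 mL ÷ 1000 mM = 26.64 mL
pyridoxine hydrochloride: 38.2 µmol/L × 205.64 g/mol × 1.54 L ÷ 1000 = 12.10 mg
thiamine: dilute stock: 4.39 µg/mL × 1540 mL ÷ 4490 µg/mL = 1.51 mL
sorbitol: 182 mmol/L × 182.2 g/mol × 1.54 L ÷ 1000 = 51.07 g
raffinose: 1.7% w/v = 17 g/L → 17 × 1.54 L = 26.18 g

HEPES buffer 26.64 mL; pyridoxine hydrochloride 12.10 mg; thiamine 1.51 mL; sorbitol 51.07 g; raffinose 26.18 g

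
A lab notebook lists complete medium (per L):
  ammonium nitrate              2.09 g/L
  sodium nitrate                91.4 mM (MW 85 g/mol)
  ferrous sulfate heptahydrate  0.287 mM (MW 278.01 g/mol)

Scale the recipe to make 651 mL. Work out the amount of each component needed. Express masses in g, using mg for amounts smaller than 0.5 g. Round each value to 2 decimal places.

ammonium nitrate 1.36 g; sodium nitrate 5.06 g; ferrous sulfate heptahydrate 51.94 mg

Target volume = 651 mL = 0.651 L.
ammonium nitrate: 2.09 g/L × 0.651 L = 1.36 g
sodium nitrate: 91.4 mmol/L × 85 g/mol × 0.651 L ÷ 1000 = 5.06 g
ferrous sulfate heptahydrate: 0.287 mmol/L × 278.01 mg/mmol × 0.651 L = 51.94 mg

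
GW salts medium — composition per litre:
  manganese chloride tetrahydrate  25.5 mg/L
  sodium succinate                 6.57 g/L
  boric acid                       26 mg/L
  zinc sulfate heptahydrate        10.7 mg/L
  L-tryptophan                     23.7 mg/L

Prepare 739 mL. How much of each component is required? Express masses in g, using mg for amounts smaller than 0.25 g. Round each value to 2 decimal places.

manganese chloride tetrahydrate 18.84 mg; sodium succinate 4.86 g; boric acid 19.21 mg; zinc sulfate heptahydrate 7.91 mg; L-tryptophan 17.51 mg

Scale factor relative to 1 L: 0.739.
manganese chloride tetrahydrate: 25.5 mg/L × 0.739 L = 18.84 mg
sodium succinate: 6.57 g/L × 0.739 L = 4.86 g
boric acid: 26 mg/L × 0.739 L = 19.21 mg
zinc sulfate heptahydrate: 10.7 mg/L × 0.739 L = 7.91 mg
L-tryptophan: 23.7 mg/L × 0.739 L = 17.51 mg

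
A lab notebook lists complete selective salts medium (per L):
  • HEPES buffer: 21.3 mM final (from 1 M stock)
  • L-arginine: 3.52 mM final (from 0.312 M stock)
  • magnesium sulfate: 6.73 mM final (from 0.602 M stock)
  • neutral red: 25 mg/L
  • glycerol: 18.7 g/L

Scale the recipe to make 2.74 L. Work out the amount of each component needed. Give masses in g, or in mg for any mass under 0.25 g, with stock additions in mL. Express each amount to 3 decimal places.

Working volume: 2.74 L.
HEPES buffer: C1V1 = C2V2 → 21.3 mM × 2740 mL ÷ 1000 mM = 58.362 mL
L-arginine: dilute stock: 3.52 mM × 2740 mL ÷ 312 mM = 30.913 mL
magnesium sulfate: V = C2·V2/C1 = 6.73 mM × 2740 mL ÷ 602 mM = 30.632 mL
neutral red: 25 mg/L × 2.74 L = 68.500 mg
glycerol: 18.7 g/L × 2.74 L = 51.238 g

HEPES buffer 58.362 mL; L-arginine 30.913 mL; magnesium sulfate 30.632 mL; neutral red 68.500 mg; glycerol 51.238 g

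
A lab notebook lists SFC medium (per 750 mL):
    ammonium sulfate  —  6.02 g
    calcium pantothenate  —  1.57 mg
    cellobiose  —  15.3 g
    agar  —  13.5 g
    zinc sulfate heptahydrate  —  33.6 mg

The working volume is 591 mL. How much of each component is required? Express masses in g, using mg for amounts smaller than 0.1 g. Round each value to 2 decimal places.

Scale factor = 591 mL / 750 mL = 0.788.
ammonium sulfate: 6.02 g × (591 mL / 750 mL) = 4.74 g
calcium pantothenate: 1.57 mg × (591 mL / 750 mL) = 1.24 mg
cellobiose: 15.3 g × (591 mL / 750 mL) = 12.06 g
agar: 13.5 g × (591 mL / 750 mL) = 10.64 g
zinc sulfate heptahydrate: 33.6 mg × (591 mL / 750 mL) = 26.48 mg

ammonium sulfate 4.74 g; calcium pantothenate 1.24 mg; cellobiose 12.06 g; agar 10.64 g; zinc sulfate heptahydrate 26.48 mg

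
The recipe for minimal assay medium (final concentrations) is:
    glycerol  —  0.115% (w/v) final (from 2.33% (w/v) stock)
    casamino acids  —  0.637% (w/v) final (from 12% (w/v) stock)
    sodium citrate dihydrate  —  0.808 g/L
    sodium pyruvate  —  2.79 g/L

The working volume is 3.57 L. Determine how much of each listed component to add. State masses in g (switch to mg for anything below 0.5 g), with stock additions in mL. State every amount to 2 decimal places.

Scale factor relative to 1 L: 3.57.
glycerol: V = C2·V2/C1 = 0.115% ÷ 2.33% × 3570 mL = 176.20 mL
casamino acids: V = C2·V2/C1 = 0.637% ÷ 12% × 3570 mL = 189.51 mL
sodium citrate dihydrate: 0.808 g/L × 3.57 L = 2.88 g
sodium pyruvate: 2.79 g/L × 3.57 L = 9.96 g

glycerol 176.20 mL; casamino acids 189.51 mL; sodium citrate dihydrate 2.88 g; sodium pyruvate 9.96 g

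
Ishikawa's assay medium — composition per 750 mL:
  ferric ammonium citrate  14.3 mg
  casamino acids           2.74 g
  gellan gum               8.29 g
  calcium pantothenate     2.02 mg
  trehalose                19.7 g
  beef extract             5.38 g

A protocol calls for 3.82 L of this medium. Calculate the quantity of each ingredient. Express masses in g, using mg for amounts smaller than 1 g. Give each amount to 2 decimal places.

Scale factor = 3820 mL / 750 mL = 5.09333.
ferric ammonium citrate: 14.3 mg × (3820 mL / 750 mL) = 72.83 mg
casamino acids: 2.74 g × (3820 mL / 750 mL) = 13.96 g
gellan gum: 8.29 g × (3820 mL / 750 mL) = 42.22 g
calcium pantothenate: 2.02 mg × (3820 mL / 750 mL) = 10.29 mg
trehalose: 19.7 g × (3820 mL / 750 mL) = 100.34 g
beef extract: 5.38 g × (3820 mL / 750 mL) = 27.40 g

ferric ammonium citrate 72.83 mg; casamino acids 13.96 g; gellan gum 42.22 g; calcium pantothenate 10.29 mg; trehalose 100.34 g; beef extract 27.40 g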